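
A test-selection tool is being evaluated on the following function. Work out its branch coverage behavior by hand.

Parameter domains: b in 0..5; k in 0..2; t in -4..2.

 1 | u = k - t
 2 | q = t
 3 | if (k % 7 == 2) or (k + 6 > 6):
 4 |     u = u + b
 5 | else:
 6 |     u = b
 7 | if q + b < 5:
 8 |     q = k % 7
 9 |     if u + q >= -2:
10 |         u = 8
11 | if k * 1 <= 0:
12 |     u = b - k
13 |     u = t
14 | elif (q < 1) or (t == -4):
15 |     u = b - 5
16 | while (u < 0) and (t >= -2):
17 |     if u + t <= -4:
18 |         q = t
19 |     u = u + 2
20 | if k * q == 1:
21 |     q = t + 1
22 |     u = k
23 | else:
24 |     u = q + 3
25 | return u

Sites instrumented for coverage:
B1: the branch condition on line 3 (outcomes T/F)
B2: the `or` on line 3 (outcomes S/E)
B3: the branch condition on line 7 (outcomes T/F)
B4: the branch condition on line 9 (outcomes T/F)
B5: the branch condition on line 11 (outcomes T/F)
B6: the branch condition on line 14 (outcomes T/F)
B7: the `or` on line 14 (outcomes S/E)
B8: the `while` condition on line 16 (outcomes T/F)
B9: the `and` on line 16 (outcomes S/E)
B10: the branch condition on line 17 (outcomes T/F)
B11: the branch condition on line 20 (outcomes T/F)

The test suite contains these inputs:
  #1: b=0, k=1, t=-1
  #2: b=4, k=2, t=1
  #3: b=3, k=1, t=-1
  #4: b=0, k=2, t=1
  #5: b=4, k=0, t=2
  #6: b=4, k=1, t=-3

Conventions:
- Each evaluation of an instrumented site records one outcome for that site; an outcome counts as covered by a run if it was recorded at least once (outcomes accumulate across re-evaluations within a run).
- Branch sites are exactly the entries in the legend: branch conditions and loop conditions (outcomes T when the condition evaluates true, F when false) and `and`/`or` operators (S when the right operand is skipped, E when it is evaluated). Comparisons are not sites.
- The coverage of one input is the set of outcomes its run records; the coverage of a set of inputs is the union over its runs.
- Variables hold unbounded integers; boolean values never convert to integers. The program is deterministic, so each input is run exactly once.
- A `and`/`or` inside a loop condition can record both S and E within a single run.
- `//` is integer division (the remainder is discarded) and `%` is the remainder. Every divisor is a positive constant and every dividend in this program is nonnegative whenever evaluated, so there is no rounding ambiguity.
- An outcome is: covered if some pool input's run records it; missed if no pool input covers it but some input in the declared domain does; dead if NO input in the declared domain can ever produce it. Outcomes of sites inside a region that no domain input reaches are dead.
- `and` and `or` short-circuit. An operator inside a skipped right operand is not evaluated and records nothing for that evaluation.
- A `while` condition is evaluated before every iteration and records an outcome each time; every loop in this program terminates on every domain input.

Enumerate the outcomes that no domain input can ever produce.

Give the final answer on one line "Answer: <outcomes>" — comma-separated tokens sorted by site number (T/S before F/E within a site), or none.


sweeping the full domain (126 inputs) for each outcome:
  B4=F: unreachable across the whole domain -> dead
  reachable outcomes have witnesses, e.g. B1=T (e.g. b=0, k=1, t=-4), B1=F (e.g. b=0, k=0, t=-4), B2=S (e.g. b=0, k=2, t=-4), B2=E (e.g. b=0, k=0, t=-4)
Answer: B4=F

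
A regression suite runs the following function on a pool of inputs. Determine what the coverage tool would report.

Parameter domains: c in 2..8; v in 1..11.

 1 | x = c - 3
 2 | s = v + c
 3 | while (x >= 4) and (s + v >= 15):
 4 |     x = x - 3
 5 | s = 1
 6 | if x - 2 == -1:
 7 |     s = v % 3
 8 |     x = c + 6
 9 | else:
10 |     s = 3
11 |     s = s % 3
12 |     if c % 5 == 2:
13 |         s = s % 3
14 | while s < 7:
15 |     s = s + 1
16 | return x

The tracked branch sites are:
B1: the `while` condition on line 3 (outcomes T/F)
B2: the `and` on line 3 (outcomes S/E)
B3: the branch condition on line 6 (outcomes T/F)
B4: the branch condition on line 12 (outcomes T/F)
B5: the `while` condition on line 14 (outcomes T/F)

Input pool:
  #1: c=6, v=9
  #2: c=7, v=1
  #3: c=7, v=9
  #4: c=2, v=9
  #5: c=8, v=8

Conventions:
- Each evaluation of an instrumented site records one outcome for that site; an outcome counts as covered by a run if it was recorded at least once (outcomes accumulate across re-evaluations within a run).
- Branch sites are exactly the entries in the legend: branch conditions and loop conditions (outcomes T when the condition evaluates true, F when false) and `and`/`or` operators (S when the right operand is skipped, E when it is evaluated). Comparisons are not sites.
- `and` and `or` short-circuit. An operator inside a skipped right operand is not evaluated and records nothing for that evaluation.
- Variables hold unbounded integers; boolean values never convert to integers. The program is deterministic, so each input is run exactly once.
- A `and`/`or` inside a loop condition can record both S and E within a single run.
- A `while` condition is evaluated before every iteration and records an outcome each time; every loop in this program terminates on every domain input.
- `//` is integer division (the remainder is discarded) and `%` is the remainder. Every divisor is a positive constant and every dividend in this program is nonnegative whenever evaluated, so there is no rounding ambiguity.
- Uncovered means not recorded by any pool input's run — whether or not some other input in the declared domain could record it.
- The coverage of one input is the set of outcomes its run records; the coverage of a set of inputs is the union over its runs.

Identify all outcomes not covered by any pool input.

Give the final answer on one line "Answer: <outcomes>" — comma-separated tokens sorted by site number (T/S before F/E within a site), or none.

input #1, c=6, v=9: outcomes B1=F, B2=S, B3=F, B4=F, B5=T, B5=F
input #2, c=7, v=1: outcomes B1=F, B2=E, B3=F, B4=T, B5=T, B5=F
input #3, c=7, v=9: outcomes B1=T, B1=F, B2=S, B2=E, B3=T, B5=T, B5=F
input #4, c=2, v=9: outcomes B1=F, B2=S, B3=F, B4=T, B5=T, B5=F
input #5, c=8, v=8: outcomes B1=T, B1=F, B2=S, B2=E, B3=F, B4=F, B5=T, B5=F
union over the pool: B1=T, B1=F, B2=S, B2=E, B3=T, B3=F, B4=T, B4=F, B5=T, B5=F
uncovered (0 of 10): none

Answer: none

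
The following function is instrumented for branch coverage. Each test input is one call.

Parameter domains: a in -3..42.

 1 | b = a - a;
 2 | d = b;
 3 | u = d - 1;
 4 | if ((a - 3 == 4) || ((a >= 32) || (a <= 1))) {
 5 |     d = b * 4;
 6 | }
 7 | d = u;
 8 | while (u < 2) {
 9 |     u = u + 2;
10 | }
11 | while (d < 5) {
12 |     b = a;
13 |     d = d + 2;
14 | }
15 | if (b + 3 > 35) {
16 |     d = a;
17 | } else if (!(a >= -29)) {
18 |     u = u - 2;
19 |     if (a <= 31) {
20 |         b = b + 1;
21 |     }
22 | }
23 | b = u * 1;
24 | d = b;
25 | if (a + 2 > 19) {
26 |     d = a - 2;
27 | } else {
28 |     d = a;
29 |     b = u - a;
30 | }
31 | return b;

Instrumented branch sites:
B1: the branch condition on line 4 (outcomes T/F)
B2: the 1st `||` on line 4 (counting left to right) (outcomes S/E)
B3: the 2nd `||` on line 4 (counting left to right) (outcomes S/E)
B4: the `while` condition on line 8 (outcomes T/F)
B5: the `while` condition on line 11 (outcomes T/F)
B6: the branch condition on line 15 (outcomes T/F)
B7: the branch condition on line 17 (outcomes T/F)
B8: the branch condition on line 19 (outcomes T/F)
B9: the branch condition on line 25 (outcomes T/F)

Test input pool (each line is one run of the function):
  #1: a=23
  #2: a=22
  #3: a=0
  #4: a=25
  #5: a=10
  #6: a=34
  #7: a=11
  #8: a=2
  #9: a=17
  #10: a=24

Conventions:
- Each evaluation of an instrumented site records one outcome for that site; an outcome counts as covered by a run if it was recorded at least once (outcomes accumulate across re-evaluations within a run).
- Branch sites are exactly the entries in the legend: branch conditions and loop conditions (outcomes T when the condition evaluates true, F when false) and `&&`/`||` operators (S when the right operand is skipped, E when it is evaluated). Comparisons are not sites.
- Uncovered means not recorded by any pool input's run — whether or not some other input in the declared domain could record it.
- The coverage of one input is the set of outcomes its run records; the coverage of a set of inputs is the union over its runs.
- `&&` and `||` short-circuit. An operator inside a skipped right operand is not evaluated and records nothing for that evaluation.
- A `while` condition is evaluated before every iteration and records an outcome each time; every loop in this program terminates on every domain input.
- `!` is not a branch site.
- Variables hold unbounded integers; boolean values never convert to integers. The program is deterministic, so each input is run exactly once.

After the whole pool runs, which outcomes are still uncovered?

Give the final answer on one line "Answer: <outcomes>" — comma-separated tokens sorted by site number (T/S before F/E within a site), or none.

run #1 (a=23) runs B2->E, B3->E, B1->F, B4->T, B4->T, B4->F, B5->T, B5->T, B5->T, B5->F, B6->F, B7->F, B9->T; records B1=F, B2=E, B3=E, B4=T, B4=F, B5=T, B5=F, B6=F, B7=F, B9=T
run #2 (a=22) runs B2->E, B3->E, B1->F, B4->T, B4->T, B4->F, B5->T, B5->T, B5->T, B5->F, B6->F, B7->F, B9->T; records B1=F, B2=E, B3=E, B4=T, B4=F, B5=T, B5=F, B6=F, B7=F, B9=T
run #3 (a=0) runs B2->E, B3->E, B1->T, B4->T, B4->T, B4->F, B5->T, B5->T, B5->T, B5->F, B6->F, B7->F, B9->F; records B1=T, B2=E, B3=E, B4=T, B4=F, B5=T, B5=F, B6=F, B7=F, B9=F
run #4 (a=25) runs B2->E, B3->E, B1->F, B4->T, B4->T, B4->F, B5->T, B5->T, B5->T, B5->F, B6->F, B7->F, B9->T; records B1=F, B2=E, B3=E, B4=T, B4=F, B5=T, B5=F, B6=F, B7=F, B9=T
run #5 (a=10) runs B2->E, B3->E, B1->F, B4->T, B4->T, B4->F, B5->T, B5->T, B5->T, B5->F, B6->F, B7->F, B9->F; records B1=F, B2=E, B3=E, B4=T, B4=F, B5=T, B5=F, B6=F, B7=F, B9=F
run #6 (a=34) runs B2->E, B3->S, B1->T, B4->T, B4->T, B4->F, B5->T, B5->T, B5->T, B5->F, B6->T, B9->T; records B1=T, B2=E, B3=S, B4=T, B4=F, B5=T, B5=F, B6=T, B9=T
run #7 (a=11) runs B2->E, B3->E, B1->F, B4->T, B4->T, B4->F, B5->T, B5->T, B5->T, B5->F, B6->F, B7->F, B9->F; records B1=F, B2=E, B3=E, B4=T, B4=F, B5=T, B5=F, B6=F, B7=F, B9=F
run #8 (a=2) runs B2->E, B3->E, B1->F, B4->T, B4->T, B4->F, B5->T, B5->T, B5->T, B5->F, B6->F, B7->F, B9->F; records B1=F, B2=E, B3=E, B4=T, B4=F, B5=T, B5=F, B6=F, B7=F, B9=F
run #9 (a=17) runs B2->E, B3->E, B1->F, B4->T, B4->T, B4->F, B5->T, B5->T, B5->T, B5->F, B6->F, B7->F, B9->F; records B1=F, B2=E, B3=E, B4=T, B4=F, B5=T, B5=F, B6=F, B7=F, B9=F
run #10 (a=24) runs B2->E, B3->E, B1->F, B4->T, B4->T, B4->F, B5->T, B5->T, B5->T, B5->F, B6->F, B7->F, B9->T; records B1=F, B2=E, B3=E, B4=T, B4=F, B5=T, B5=F, B6=F, B7=F, B9=T
union over the pool: B1=T, B1=F, B2=E, B3=S, B3=E, B4=T, B4=F, B5=T, B5=F, B6=T, B6=F, B7=F, B9=T, B9=F
uncovered (4 of 18): B2=S, B7=T, B8=T, B8=F

Answer: B2=S, B7=T, B8=T, B8=F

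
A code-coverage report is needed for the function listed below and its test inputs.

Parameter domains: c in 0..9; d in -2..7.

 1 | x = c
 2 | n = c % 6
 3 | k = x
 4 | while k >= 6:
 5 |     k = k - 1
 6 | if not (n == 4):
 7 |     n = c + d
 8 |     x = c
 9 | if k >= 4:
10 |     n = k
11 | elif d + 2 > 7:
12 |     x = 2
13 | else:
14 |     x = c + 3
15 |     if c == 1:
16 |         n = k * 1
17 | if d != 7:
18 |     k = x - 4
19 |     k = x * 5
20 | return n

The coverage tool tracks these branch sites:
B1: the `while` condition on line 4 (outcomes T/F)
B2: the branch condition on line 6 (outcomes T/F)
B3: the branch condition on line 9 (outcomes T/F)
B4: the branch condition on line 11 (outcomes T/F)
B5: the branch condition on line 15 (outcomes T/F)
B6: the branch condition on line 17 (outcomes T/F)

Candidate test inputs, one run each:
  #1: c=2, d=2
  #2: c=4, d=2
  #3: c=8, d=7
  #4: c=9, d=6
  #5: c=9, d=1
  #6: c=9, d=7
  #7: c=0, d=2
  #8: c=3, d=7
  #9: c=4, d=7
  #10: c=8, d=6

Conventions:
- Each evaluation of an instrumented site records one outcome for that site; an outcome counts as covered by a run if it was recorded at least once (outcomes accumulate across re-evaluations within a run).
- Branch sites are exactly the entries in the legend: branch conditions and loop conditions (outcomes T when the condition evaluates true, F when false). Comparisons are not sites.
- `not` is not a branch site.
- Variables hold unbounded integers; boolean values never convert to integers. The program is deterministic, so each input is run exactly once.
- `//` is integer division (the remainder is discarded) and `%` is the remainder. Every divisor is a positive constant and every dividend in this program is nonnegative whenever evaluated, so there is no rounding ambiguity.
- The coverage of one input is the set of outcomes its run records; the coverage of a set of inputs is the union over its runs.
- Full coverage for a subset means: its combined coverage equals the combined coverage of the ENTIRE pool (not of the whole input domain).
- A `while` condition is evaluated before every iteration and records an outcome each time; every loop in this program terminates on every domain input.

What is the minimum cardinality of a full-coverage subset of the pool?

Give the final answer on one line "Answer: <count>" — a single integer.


run #1 (c=2, d=2) runs B1->F, B2->T, B3->F, B4->F, B5->F, B6->T; records B1=F, B2=T, B3=F, B4=F, B5=F, B6=T
run #2 (c=4, d=2) runs B1->F, B2->F, B3->T, B6->T; records B1=F, B2=F, B3=T, B6=T
run #3 (c=8, d=7) runs B1->T, B1->T, B1->T, B1->F, B2->T, B3->T, B6->F; records B1=T, B1=F, B2=T, B3=T, B6=F
run #4 (c=9, d=6) runs B1->T, B1->T, B1->T, B1->T, B1->F, B2->T, B3->T, B6->T; records B1=T, B1=F, B2=T, B3=T, B6=T
run #5 (c=9, d=1) runs B1->T, B1->T, B1->T, B1->T, B1->F, B2->T, B3->T, B6->T; records B1=T, B1=F, B2=T, B3=T, B6=T
run #6 (c=9, d=7) runs B1->T, B1->T, B1->T, B1->T, B1->F, B2->T, B3->T, B6->F; records B1=T, B1=F, B2=T, B3=T, B6=F
run #7 (c=0, d=2) runs B1->F, B2->T, B3->F, B4->F, B5->F, B6->T; records B1=F, B2=T, B3=F, B4=F, B5=F, B6=T
run #8 (c=3, d=7) runs B1->F, B2->T, B3->F, B4->T, B6->F; records B1=F, B2=T, B3=F, B4=T, B6=F
run #9 (c=4, d=7) runs B1->F, B2->F, B3->T, B6->F; records B1=F, B2=F, B3=T, B6=F
run #10 (c=8, d=6) runs B1->T, B1->T, B1->T, B1->F, B2->T, B3->T, B6->T; records B1=T, B1=F, B2=T, B3=T, B6=T
the full pool covers 11 outcomes: B1=T, B1=F, B2=T, B2=F, B3=T, B3=F, B4=T, B4=F, B5=F, B6=T, B6=F
checked all size-1 subsets: none covers 11 outcomes (max 6/11)
checked all size-2 subsets: none covers 11 outcomes (max 9/11)
checked all size-3 subsets: none covers 11 outcomes (max 10/11)
inputs {1, 2, 3, 8} (size 4) cover everything; no size-4 subset with a lexicographically smaller index list covers all 11
Answer: 4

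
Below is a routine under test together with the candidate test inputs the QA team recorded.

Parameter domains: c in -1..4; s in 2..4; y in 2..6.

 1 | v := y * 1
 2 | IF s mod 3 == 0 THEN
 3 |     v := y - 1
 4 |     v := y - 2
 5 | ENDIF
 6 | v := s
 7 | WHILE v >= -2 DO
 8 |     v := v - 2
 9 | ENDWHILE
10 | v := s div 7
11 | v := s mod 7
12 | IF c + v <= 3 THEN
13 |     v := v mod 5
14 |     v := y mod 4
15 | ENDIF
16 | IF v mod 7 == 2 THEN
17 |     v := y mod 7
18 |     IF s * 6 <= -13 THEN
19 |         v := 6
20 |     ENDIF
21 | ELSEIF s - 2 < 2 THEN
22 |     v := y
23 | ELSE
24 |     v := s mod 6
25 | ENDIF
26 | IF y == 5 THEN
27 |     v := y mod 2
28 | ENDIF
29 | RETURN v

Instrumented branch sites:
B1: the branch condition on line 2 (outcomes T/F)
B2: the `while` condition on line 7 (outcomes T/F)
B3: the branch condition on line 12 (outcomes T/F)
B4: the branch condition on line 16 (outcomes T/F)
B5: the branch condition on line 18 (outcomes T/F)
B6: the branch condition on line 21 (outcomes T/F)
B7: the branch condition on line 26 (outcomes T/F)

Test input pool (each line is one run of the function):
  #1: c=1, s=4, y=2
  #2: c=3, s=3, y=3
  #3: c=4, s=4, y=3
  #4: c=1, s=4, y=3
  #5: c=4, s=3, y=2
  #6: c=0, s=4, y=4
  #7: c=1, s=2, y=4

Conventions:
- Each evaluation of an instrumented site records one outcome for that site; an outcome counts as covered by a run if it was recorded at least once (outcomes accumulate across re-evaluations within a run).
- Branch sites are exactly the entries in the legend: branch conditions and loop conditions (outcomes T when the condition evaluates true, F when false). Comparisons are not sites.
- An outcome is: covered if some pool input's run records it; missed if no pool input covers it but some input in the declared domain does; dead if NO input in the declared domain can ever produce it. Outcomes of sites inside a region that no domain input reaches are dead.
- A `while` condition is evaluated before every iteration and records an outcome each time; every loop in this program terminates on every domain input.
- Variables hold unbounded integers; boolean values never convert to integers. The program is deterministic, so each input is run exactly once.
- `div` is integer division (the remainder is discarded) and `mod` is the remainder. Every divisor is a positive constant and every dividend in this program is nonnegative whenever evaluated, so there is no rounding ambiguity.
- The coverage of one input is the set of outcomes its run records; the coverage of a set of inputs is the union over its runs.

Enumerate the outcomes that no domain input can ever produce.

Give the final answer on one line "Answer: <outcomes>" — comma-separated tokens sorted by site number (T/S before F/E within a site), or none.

sweeping the full domain (90 inputs) for each outcome:
  B5=T: no domain input ever produces it -> dead
  reachable outcomes have witnesses, e.g. B1=T (e.g. c=-1, s=3, y=2), B1=F (e.g. c=-1, s=2, y=2), B2=T (e.g. c=-1, s=2, y=2), B2=F (e.g. c=-1, s=2, y=2)

Answer: B5=T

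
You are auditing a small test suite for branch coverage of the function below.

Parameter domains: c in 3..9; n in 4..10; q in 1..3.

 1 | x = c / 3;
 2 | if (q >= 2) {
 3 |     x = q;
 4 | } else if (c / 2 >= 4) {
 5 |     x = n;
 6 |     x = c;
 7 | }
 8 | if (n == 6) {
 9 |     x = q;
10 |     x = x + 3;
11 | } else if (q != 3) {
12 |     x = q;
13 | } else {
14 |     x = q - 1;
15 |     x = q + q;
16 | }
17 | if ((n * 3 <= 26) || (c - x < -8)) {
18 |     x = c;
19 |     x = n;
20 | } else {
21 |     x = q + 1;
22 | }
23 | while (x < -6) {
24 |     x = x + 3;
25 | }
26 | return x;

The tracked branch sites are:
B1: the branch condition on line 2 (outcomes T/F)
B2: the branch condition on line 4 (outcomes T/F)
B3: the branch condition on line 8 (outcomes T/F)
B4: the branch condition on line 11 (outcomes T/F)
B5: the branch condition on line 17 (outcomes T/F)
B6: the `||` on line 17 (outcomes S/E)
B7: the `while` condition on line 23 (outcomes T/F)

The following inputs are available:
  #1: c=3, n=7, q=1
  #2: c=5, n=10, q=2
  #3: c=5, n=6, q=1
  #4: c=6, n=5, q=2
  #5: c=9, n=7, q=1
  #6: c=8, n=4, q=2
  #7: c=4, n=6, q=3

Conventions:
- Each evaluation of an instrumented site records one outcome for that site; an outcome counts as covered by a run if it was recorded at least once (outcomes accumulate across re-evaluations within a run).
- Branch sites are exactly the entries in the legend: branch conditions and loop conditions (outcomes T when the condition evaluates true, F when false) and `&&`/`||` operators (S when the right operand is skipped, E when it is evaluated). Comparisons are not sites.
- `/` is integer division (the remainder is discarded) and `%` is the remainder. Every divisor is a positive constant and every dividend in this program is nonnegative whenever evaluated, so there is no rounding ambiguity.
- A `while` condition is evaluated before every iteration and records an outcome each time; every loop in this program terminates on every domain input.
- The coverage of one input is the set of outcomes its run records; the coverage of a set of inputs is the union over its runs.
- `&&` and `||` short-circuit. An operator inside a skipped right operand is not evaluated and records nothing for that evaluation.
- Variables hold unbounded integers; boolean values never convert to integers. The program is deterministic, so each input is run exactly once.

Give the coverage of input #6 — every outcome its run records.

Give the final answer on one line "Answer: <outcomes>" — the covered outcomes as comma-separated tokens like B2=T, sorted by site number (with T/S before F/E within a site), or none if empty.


Running input #6 (c=8, n=4, q=2), event by event:
  B1->T, B3->F, B4->T, B6->S, B5->T, B7->F
collecting distinct outcomes: B1=T, B3=F, B4=T, B5=T, B6=S, B7=F
Answer: B1=T, B3=F, B4=T, B5=T, B6=S, B7=F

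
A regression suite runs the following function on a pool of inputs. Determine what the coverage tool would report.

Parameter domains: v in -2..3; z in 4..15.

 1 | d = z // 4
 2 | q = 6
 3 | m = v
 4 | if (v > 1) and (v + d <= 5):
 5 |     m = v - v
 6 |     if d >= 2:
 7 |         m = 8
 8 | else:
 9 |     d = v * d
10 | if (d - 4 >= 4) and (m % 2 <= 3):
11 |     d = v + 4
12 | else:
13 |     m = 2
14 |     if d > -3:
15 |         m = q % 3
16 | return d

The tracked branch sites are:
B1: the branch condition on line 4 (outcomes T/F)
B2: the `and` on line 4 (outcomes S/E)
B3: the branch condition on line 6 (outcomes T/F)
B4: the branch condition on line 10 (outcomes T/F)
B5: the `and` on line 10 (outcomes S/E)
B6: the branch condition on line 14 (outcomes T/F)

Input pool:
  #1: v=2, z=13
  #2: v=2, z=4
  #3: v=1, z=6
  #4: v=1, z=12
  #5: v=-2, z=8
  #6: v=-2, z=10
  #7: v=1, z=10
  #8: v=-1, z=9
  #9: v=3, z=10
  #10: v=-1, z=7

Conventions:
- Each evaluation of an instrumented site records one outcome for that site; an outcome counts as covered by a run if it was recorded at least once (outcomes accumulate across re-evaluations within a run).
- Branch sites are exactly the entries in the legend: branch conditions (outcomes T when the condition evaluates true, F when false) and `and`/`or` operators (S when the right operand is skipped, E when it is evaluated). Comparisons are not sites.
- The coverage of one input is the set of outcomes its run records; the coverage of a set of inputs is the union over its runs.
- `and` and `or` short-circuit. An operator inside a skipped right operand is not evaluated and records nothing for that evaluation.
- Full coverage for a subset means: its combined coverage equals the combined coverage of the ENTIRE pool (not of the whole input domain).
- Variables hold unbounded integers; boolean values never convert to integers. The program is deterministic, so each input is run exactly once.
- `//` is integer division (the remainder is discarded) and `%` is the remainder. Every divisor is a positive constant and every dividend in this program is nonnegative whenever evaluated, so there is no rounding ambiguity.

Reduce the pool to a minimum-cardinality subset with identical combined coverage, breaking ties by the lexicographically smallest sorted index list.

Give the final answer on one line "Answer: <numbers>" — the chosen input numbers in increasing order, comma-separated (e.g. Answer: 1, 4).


#1 (v=2, z=13) -> B2->E, B1->T, B3->T, B5->S, B4->F, B6->T; covered: B1=T, B2=E, B3=T, B4=F, B5=S, B6=T
#2 (v=2, z=4) -> B2->E, B1->T, B3->F, B5->S, B4->F, B6->T; covered: B1=T, B2=E, B3=F, B4=F, B5=S, B6=T
#3 (v=1, z=6) -> B2->S, B1->F, B5->S, B4->F, B6->T; covered: B1=F, B2=S, B4=F, B5=S, B6=T
#4 (v=1, z=12) -> B2->S, B1->F, B5->S, B4->F, B6->T; covered: B1=F, B2=S, B4=F, B5=S, B6=T
#5 (v=-2, z=8) -> B2->S, B1->F, B5->S, B4->F, B6->F; covered: B1=F, B2=S, B4=F, B5=S, B6=F
#6 (v=-2, z=10) -> B2->S, B1->F, B5->S, B4->F, B6->F; covered: B1=F, B2=S, B4=F, B5=S, B6=F
#7 (v=1, z=10) -> B2->S, B1->F, B5->S, B4->F, B6->T; covered: B1=F, B2=S, B4=F, B5=S, B6=T
#8 (v=-1, z=9) -> B2->S, B1->F, B5->S, B4->F, B6->T; covered: B1=F, B2=S, B4=F, B5=S, B6=T
#9 (v=3, z=10) -> B2->E, B1->T, B3->T, B5->S, B4->F, B6->T; covered: B1=T, B2=E, B3=T, B4=F, B5=S, B6=T
#10 (v=-1, z=7) -> B2->S, B1->F, B5->S, B4->F, B6->T; covered: B1=F, B2=S, B4=F, B5=S, B6=T
union over all inputs: B1=T, B1=F, B2=S, B2=E, B3=T, B3=F, B4=F, B5=S, B6=T, B6=F (10 outcomes)
size 1 is not enough: best union over all size-1 subsets is 6/10
size 2 is not enough: best union over all size-2 subsets is 9/10
size 3: inputs {1, 2, 5} cover all 10 outcomes, and no lexicographically smaller subset of this size does
Answer: 1, 2, 5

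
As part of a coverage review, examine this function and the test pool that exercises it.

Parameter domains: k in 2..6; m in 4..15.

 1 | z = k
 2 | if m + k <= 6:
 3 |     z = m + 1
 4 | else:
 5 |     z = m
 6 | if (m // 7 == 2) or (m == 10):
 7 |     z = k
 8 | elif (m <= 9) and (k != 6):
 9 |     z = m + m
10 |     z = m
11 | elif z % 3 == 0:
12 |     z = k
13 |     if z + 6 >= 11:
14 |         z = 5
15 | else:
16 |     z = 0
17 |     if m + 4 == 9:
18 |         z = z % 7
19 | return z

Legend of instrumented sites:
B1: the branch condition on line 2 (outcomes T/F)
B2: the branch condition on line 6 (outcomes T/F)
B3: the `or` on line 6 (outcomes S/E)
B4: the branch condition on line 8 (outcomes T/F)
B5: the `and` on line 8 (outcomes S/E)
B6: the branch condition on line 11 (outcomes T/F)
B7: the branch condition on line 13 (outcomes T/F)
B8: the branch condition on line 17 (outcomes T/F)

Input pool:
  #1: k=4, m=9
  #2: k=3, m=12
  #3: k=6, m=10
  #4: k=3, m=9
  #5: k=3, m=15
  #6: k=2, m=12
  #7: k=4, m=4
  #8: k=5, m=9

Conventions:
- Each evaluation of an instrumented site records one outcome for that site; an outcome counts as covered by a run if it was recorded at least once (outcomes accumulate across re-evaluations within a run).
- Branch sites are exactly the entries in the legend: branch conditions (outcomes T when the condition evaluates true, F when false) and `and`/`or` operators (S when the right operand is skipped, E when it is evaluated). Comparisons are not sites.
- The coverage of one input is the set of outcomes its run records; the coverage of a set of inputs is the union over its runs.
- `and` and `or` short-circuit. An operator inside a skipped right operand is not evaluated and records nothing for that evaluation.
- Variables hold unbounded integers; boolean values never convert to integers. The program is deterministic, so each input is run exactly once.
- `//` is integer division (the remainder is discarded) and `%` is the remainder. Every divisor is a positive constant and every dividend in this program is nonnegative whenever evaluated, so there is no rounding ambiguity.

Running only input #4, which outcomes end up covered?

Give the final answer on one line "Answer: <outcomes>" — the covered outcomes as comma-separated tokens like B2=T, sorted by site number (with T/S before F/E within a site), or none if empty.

Tracing the run of input #4 (k=3, m=9):
  B1->F, B3->E, B2->F, B5->E, B4->T
as a set, this run covers: B1=F, B2=F, B3=E, B4=T, B5=E

Answer: B1=F, B2=F, B3=E, B4=T, B5=E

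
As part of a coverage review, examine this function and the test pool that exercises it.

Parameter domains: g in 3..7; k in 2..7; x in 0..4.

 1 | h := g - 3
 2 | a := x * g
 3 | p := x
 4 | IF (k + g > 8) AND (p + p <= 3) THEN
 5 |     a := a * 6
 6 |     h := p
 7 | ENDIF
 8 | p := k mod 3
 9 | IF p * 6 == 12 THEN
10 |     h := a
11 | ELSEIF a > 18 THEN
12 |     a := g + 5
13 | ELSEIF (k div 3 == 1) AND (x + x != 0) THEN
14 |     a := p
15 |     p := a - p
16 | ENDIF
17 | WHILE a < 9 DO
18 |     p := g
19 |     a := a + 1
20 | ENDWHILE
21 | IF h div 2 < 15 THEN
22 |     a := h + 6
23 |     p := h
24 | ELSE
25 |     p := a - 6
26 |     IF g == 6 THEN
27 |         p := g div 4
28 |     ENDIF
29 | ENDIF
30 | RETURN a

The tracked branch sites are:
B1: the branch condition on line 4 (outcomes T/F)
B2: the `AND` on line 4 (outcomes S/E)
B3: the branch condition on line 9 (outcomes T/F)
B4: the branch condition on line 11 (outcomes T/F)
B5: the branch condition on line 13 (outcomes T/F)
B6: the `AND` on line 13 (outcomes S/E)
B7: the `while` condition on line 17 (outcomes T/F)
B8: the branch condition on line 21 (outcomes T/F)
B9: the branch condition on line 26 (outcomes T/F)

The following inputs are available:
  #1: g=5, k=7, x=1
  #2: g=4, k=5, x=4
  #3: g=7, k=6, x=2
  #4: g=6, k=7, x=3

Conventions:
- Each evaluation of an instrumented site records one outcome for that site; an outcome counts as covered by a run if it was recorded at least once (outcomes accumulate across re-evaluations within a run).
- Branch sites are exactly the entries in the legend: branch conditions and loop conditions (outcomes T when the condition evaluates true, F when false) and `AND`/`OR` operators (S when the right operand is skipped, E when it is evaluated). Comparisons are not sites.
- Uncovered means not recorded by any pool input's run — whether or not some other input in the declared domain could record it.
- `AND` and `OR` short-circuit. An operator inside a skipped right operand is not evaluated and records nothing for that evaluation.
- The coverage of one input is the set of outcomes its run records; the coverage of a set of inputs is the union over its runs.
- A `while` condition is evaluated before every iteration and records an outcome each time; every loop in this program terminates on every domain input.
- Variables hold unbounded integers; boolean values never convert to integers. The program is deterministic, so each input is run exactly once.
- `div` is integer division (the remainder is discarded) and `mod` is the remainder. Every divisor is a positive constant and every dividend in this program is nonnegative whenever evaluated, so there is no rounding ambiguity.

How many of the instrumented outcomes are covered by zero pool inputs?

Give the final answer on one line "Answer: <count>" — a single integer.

#1 (g=5, k=7, x=1) -> covered: B1=T, B2=E, B3=F, B4=T, B7=F, B8=T
#2 (g=4, k=5, x=4) -> covered: B1=F, B2=E, B3=T, B7=F, B8=T
#3 (g=7, k=6, x=2) -> covered: B1=F, B2=E, B3=F, B4=F, B5=F, B6=S, B7=F, B8=T
#4 (g=6, k=7, x=3) -> covered: B1=F, B2=E, B3=F, B4=F, B5=F, B6=S, B7=F, B8=T
union over the pool: B1=T, B1=F, B2=E, B3=T, B3=F, B4=T, B4=F, B5=F, B6=S, B7=F, B8=T
uncovered (7 of 18): B2=S, B5=T, B6=E, B7=T, B8=F, B9=T, B9=F

Answer: 7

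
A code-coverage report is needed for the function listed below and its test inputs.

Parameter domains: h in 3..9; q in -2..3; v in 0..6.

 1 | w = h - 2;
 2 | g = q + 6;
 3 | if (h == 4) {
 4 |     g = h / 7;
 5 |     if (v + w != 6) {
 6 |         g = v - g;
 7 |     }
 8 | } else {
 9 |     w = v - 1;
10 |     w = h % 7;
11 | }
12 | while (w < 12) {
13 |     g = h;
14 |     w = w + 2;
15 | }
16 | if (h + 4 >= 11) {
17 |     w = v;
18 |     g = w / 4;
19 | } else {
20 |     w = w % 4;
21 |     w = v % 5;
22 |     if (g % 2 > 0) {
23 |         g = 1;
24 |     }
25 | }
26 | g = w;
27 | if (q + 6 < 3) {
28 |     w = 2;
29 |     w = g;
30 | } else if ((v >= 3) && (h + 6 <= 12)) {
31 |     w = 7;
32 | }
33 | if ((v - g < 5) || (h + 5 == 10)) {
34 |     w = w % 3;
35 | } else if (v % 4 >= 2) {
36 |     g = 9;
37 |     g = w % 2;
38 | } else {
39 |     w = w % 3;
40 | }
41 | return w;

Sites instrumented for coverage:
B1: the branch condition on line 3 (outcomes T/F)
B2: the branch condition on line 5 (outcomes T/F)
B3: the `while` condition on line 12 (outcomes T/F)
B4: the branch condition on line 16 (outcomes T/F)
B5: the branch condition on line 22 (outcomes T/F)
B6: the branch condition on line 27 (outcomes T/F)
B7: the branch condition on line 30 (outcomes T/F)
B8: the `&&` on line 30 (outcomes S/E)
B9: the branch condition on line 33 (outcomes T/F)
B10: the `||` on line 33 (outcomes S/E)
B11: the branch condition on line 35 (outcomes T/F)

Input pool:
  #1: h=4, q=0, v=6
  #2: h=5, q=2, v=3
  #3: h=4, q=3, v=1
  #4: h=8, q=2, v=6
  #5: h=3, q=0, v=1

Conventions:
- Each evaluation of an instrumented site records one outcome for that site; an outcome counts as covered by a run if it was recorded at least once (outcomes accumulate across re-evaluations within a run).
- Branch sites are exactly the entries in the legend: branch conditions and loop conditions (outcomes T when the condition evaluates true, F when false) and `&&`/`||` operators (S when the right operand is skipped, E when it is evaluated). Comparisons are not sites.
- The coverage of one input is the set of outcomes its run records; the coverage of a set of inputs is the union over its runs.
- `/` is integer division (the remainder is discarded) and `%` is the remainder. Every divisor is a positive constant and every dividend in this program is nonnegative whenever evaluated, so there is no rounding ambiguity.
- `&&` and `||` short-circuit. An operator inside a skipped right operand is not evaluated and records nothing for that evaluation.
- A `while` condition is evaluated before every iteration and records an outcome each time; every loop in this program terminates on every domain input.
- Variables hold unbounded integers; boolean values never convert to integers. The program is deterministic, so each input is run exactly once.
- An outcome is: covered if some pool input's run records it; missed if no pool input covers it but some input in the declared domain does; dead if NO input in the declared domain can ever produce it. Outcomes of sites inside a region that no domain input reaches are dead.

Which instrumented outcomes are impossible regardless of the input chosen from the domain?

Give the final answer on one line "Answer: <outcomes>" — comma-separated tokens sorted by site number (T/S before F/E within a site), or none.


checking every outcome against all 294 domain inputs:
  B6=T: no domain input ever produces it -> dead
  reachable outcomes have witnesses, e.g. B1=T (e.g. h=4, q=-2, v=0), B1=F (e.g. h=3, q=-2, v=0), B2=T (e.g. h=4, q=-2, v=0), B2=F (e.g. h=4, q=-2, v=4)
Answer: B6=T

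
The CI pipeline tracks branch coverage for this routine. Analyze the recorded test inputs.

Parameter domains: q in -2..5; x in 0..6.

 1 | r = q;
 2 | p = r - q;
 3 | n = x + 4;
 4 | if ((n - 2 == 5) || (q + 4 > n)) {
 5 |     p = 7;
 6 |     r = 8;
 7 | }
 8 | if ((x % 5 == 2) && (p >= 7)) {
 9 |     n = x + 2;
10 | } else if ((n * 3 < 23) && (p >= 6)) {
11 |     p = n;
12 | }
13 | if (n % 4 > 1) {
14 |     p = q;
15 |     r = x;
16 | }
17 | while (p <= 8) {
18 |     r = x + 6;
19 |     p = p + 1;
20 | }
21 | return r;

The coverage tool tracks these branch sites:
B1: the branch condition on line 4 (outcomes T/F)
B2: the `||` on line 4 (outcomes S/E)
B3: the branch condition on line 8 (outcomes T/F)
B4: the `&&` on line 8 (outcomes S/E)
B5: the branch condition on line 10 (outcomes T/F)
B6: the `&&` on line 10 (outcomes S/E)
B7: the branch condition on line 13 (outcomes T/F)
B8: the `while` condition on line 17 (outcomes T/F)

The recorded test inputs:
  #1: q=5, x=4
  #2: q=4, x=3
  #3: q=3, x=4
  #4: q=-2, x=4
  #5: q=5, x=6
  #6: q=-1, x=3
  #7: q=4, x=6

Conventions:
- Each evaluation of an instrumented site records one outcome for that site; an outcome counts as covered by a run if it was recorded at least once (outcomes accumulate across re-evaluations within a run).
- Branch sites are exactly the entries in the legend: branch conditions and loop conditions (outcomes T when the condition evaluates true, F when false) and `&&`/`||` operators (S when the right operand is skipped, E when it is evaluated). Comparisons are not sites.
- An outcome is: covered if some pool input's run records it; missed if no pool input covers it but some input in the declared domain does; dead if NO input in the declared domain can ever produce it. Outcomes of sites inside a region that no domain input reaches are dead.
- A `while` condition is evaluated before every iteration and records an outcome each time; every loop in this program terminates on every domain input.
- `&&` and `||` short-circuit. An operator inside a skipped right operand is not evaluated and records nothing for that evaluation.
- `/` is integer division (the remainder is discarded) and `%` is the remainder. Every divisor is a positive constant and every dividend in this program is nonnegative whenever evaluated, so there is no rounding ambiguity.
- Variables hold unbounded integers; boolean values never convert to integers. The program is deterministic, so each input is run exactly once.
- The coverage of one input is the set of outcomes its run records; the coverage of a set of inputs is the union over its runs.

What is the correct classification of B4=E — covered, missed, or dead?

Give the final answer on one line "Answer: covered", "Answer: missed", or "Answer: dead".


no pool input records B4=E
but domain input (q=-2, x=2) does record it -> reachable, so missed
Answer: missed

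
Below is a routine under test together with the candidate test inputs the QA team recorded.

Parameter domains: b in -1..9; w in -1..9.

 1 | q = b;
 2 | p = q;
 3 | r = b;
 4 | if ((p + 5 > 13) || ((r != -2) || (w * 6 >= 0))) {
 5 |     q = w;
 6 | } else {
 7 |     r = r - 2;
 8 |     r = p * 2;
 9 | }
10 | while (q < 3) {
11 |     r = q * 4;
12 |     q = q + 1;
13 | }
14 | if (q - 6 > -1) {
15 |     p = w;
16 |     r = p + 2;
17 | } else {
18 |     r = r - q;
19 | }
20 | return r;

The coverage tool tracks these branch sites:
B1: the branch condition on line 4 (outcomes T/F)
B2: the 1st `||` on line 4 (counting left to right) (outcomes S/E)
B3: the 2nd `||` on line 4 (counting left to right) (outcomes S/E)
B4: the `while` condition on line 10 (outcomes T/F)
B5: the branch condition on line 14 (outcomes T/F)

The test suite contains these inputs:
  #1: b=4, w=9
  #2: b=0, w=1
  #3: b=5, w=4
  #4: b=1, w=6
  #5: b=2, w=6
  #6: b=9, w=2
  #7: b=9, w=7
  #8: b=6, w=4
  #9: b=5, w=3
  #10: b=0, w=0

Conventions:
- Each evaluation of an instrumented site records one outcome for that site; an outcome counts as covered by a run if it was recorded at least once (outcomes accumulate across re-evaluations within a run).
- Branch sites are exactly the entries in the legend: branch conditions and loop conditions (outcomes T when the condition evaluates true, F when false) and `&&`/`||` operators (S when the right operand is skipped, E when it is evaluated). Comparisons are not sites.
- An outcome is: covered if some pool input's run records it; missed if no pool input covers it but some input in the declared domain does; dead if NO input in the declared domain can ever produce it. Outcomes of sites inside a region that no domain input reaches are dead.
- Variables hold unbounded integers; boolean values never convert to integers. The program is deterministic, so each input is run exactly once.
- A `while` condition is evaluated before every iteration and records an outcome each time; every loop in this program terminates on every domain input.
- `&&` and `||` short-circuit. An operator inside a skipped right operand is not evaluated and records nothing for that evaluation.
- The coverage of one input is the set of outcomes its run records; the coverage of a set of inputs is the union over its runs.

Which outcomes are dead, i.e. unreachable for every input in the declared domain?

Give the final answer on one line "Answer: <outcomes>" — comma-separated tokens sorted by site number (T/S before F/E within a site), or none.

sweeping the full domain (121 inputs) for each outcome:
  B1=F: no domain input ever produces it -> dead
  B3=E: no domain input ever produces it -> dead
  reachable outcomes have witnesses, e.g. B1=T (e.g. b=-1, w=-1), B2=S (e.g. b=9, w=-1), B2=E (e.g. b=-1, w=-1), B3=S (e.g. b=-1, w=-1)

Answer: B1=F, B3=E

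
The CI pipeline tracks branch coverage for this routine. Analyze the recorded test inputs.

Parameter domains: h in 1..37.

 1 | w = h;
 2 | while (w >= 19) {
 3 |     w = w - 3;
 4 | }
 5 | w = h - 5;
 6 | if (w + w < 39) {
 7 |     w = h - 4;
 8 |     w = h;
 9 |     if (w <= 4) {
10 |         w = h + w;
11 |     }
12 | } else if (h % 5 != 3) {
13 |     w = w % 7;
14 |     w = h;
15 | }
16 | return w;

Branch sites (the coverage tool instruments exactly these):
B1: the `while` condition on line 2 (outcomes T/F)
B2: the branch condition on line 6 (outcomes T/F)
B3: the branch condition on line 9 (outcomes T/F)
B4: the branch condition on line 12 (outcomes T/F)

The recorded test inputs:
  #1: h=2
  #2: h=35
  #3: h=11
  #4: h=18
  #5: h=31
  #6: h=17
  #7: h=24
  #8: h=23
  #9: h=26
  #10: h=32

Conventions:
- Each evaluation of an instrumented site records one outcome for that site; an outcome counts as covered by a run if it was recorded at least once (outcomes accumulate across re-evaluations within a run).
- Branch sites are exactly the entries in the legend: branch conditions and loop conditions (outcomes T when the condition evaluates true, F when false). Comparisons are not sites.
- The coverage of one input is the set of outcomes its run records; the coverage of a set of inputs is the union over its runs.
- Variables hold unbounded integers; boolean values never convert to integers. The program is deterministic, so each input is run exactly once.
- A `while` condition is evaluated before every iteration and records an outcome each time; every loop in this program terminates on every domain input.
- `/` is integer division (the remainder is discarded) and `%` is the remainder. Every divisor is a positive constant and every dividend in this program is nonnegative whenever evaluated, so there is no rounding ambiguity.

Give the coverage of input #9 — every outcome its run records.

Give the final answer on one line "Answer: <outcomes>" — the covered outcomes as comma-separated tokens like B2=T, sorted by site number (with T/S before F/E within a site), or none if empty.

Tracing the run of input #9 (h=26):
  B1->T, B1->T, B1->T, B1->F, B2->F, B4->T
distinct outcomes covered: B1=T, B1=F, B2=F, B4=T

Answer: B1=T, B1=F, B2=F, B4=T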